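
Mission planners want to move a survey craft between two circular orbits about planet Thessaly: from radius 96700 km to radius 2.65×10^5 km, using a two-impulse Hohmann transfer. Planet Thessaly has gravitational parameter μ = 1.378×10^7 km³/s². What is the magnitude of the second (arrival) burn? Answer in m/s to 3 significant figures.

Δv₂ = 1940 m/s

Semi-major axis of the transfer orbit: a_t = (96700 + 2.650×10^5)/2 = 1.8085×10^5 km.
Circular speed at r = 2.650×10^5 km: v_c = √(μ/r) = 7.211 km/s.
Transfer-orbit speed at the same r (vis-viva, a = a_t): v_t = √[μ(2/r − 1/a_t)] = 5.273 km/s.
Δv₂ = |v_t − v_c| = |5.273 − 7.211| = 1.938 km/s.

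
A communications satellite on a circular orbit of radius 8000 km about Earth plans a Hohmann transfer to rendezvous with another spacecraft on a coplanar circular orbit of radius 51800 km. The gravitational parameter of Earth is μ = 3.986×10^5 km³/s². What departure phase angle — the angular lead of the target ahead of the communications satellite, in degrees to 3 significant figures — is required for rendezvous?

φ = 101°

Transfer-ellipse semi-major axis a_t = (r₁ + r₂)/2 = (8000 + 51800)/2 = 29900 km.
Transfer time t = π√(a_t³/μ) = 25727 s.
The target's mean motion on its circular orbit is ω₂ = √(μ/r₂³) = 5.3552×10^-5 rad/s.
Angle swept by the target during transfer: ω₂·t = 1.3777 rad = 78.94°.
The communications satellite traverses 180° on the transfer ellipse, so the target must lead by 180° − 78.94° = 101°.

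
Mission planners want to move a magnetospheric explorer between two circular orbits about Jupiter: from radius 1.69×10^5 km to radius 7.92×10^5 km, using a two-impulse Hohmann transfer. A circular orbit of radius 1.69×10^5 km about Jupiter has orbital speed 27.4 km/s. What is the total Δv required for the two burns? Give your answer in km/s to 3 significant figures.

Δv = 12.9 km/s

From the circular-orbit relation v² = μ/r at r = 1.69×10^5 km: μ = v²r = (27.4)² × 1.69×10^5 = 1.26878×10^8 km³/s².
Transfer-ellipse semi-major axis a_t = (r₁ + r₂)/2 = (1.690×10^5 + 7.920×10^5)/2 = 4.805×10^5 km.
Circular speed at r₁: v₁ = √(μ/r₁) = √(1.26878×10^8/1.690×10^5) = 27.400 km/s.
On the transfer ellipse at r₁, vis-viva equation gives v_p = √[μ(2/r₁ − 1/a_t)] = 35.178 km/s.
First burn Δv₁ = |v_p − v₁| = 7.778 km/s.
Circular speed at r₂: v₂ = √(μ/r₂) = 12.657 km/s.
Transfer-orbit speed at r₂: v_a = √[μ(2/r₂ − 1/a_t)] = 7.5063 km/s.
Second burn Δv₂ = |v₂ − v_a| = 5.151 km/s.
Total Δv = Δv₁ + Δv₂ = 12.93 km/s.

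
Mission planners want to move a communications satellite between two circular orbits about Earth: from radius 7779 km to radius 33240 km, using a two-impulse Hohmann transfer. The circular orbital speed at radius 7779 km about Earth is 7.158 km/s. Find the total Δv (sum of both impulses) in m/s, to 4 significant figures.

From the circular-orbit relation v² = μ/r at r = 7779 km: μ = v²r = (7.158)² × 7779 = 3.98572×10^5 km³/s².
Transfer-ellipse semi-major axis a_t = (r₁ + r₂)/2 = (7779 + 33240)/2 = 20509.5 km.
At r₁ the circular-orbit speed is v₁ = √(μ/r₁) = 7.158 km/s.
On the transfer ellipse at r₁, vis-viva gives v_p = √[μ(2/r₁ − 1/a_t)] = 9.113 km/s.
First burn Δv₁ = |v_p − v₁| = 1.955 km/s.
Circular speed at r₂: v₂ = √(μ/r₂) = 3.463 km/s.
Transfer-orbit speed at r₂: v_a = √[μ(2/r₂ − 1/a_t)] = 2.133 km/s.
Second burn Δv₂ = |v₂ − v_a| = 1.330 km/s.
Δv = Δv₁ + Δv₂ = 1.955 + 1.330 = 3.285 km/s.

Δv = 3285 m/s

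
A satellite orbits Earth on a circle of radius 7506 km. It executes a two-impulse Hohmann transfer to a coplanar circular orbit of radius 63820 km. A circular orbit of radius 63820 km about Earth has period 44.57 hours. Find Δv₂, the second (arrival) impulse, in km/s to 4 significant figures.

Δv₂ = 1.353 km/s

From Kepler's third law T² = 4π²r³/μ at r = 63820 km, T = 44.57 hours = 44.57 × 3600 s = 1.60452×10^5 s: μ = 4π²r³/T² = 3.98602×10^5 km³/s².
The Hohmann ellipse has a_t = (r₁ + r₂)/2 = 35663 km.
On the circular orbit at r = 63820 km, v_c = √(μ/r) = 2.4991 km/s.
Vis-viva on the transfer ellipse at r = 63820 km gives v_t = √[μ(2/r − 1/a_t)] = 1.1465 km/s.
Δv₂ = |v_t − v_c| = |1.1465 − 2.4991| = 1.353 km/s.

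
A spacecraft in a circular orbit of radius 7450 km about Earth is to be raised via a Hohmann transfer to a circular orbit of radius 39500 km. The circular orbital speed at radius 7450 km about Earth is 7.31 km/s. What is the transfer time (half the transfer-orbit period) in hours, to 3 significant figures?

t = 4.97 hours

From the circular-orbit relation v² = μ/r at r = 7450 km: μ = v²r = (7.31)² × 7450 = 3.98099×10^5 km³/s².
Transfer-ellipse semi-major axis a_t = (r₁ + r₂)/2 = (7450 + 39500)/2 = 23475 km.
Transfer time t = π√(a_t³/μ) = π√((23475)³ / 3.98099×10^5) = 17909 s.
Converting: 17909 s ÷ 3600 s/hour = 4.97 hours.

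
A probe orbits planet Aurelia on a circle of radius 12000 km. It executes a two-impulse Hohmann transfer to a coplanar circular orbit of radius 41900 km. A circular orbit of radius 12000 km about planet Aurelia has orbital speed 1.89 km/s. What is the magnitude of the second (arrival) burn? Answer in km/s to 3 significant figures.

Δv₂ = 0.337 km/s

From the circular-orbit relation v² = μ/r at r = 12000 km: μ = v²r = (1.89)² × 12000 = 42865.2 km³/s².
The Hohmann ellipse has a_t = (r₁ + r₂)/2 = 26950 km.
On the circular orbit at r = 41900 km, v_c = √(μ/r) = 1.01145 km/s.
Transfer-orbit speed at the same r (vis-viva, a = a_t): v_t = √[μ(2/r − 1/a_t)] = 0.674927 km/s.
Δv₂ = |v_t − v_c| = |0.674927 − 1.01145| = 0.3365 km/s.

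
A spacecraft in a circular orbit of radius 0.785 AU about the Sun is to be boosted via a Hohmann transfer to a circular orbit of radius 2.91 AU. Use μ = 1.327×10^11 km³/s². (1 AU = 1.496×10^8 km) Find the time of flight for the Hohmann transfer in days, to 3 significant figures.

t = 459 days

In km: r₁ = 0.785 × 1.496×10^8 = 1.17436×10^8 km; r₂ = 2.91 × 1.496×10^8 = 4.35336×10^8 km.
The Hohmann ellipse has a_t = (r₁ + r₂)/2 = 2.76386×10^8 km.
Half the transfer-orbit period gives t = π√(a_t³/μ) = 3.963×10^7 s.
Converting: 3.963×10^7 s ÷ 86400 s/day = 459 days.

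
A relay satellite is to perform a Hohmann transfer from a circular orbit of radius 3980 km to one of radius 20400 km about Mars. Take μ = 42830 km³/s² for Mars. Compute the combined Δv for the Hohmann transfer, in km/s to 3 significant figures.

Transfer-ellipse semi-major axis a_t = (r₁ + r₂)/2 = (3980 + 20400)/2 = 12190 km.
At r₁ the circular-orbit speed is v₁ = √(μ/r₁) = 3.2804 km/s.
On the transfer ellipse at r₁, vis-viva equation gives v_p = √[μ(2/r₁ − 1/a_t)] = 4.2437 km/s.
First burn Δv₁ = |v_p − v₁| = 0.9633 km/s.
Circular speed at r₂: v₂ = √(μ/r₂) = 1.44897 km/s.
Transfer-orbit speed at r₂: v_a = √[μ(2/r₂ − 1/a_t)] = 0.827940 km/s.
Second burn Δv₂ = |v₂ − v_a| = 0.6210 km/s.
Total Δv = Δv₁ + Δv₂ = 1.584 km/s.

Δv = 1.58 km/s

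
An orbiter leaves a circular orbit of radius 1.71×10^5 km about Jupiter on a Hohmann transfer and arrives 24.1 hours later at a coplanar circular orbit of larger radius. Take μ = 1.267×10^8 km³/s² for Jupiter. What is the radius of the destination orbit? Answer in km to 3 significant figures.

Transfer time t = 24.1 hours = 86760 s, and t = π√(a_t³/μ).
So a_t = (μ t²/π²)^(1/3) = (1.267×10^8 × (86760)² / π²)^(1/3) = 4.5889×10^5 km.
Since a_t = (r₁ + r₂)/2, r₂ = 2a_t − r₁ = 2×4.5889×10^5 − 1.710×10^5 = 7.4678×10^5 km.

r₂ = 7.47×10^5 km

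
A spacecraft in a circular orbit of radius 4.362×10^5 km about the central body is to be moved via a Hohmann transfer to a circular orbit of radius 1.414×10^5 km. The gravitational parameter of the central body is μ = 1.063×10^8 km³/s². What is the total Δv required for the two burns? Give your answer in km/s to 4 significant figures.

Transfer-ellipse semi-major axis a_t = (r₁ + r₂)/2 = (4.362×10^5 + 1.414×10^5)/2 = 2.888×10^5 km.
At r₁ the circular-orbit speed is v₁ = √(μ/r₁) = 15.611 km/s.
Transfer-orbit speed at r₁ (vis-viva equation): v_a = √[μ(2/r₁ − 1/a_t)] = 10.923 km/s.
First burn Δv₁ = |v_a − v₁| = 4.688 km/s.
Circular speed at r₂: v₂ = √(μ/r₂) = 27.4184 km/s.
Transfer-orbit speed at r₂: v_p = √[μ(2/r₂ − 1/a_t)] = 33.6966 km/s.
Second burn Δv₂ = |v₂ − v_p| = 6.278 km/s.
Δv = Δv₁ + Δv₂ = 4.688 + 6.278 = 10.97 km/s.

Δv = 10.97 km/s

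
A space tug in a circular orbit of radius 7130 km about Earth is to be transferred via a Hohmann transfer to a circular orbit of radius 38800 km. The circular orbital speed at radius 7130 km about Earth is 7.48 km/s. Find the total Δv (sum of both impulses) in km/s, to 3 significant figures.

From the circular-orbit relation v² = μ/r at r = 7130 km: μ = v²r = (7.48)² × 7130 = 3.98926×10^5 km³/s².
Transfer-ellipse semi-major axis a_t = (r₁ + r₂)/2 = (7130 + 38800)/2 = 22965 km.
Circular speed at r₁: v₁ = √(μ/r₁) = √(3.98926×10^5/7130) = 7.4800 km/s.
On the transfer ellipse at r₁, vis-viva gives v_p = √[μ(2/r₁ − 1/a_t)] = 9.7226 km/s.
First burn Δv₁ = |v_p − v₁| = 2.2426 km/s.
At r₂, v₂ = √(μ/r₂) = 3.2065 km/s.
Transfer-orbit speed at r₂: v_a = √[μ(2/r₂ − 1/a_t)] = 1.7867 km/s.
Second burn Δv₂ = |v₂ − v_a| = 1.4198 km/s.
Δv = Δv₁ + Δv₂ = 2.2426 + 1.4198 = 3.662 km/s.

Δv = 3.66 km/s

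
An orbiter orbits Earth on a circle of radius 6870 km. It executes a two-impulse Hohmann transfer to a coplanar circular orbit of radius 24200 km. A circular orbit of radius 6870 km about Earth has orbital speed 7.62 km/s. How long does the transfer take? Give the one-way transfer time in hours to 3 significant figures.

From the circular-orbit relation v² = μ/r at r = 6870 km: μ = v²r = (7.62)² × 6870 = 3.98902×10^5 km³/s².
Transfer-ellipse semi-major axis a_t = (r₁ + r₂)/2 = (6870 + 24200)/2 = 15535 km.
Half the transfer-orbit period gives t = π√(a_t³/μ) = 9631 s.
Converting: 9631 s ÷ 3600 s/hour = 2.68 hours.

t = 2.68 hours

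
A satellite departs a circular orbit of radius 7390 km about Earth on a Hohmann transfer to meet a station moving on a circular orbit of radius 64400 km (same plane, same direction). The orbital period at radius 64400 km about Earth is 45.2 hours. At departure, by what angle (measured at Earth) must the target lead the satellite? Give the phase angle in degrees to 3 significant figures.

From Kepler's third law T² = 4π²r³/μ at r = 64400 km, T = 45.2 hours = 45.2 × 3600 s = 1.6272×10^5 s: μ = 4π²r³/T² = 3.98231×10^5 km³/s².
Semi-major axis of the transfer orbit: a_t = (7390 + 64400)/2 = 35895 km.
The half-period of the transfer ellipse is t = π√(a_t³/μ) = 33860 s.
Target angular speed ω₂ = √(μ/r₂³) = 3.861×10^-5 rad/s.
Angle swept by the target during transfer: ω₂·t = 1.3073 rad = 74.90°.
The satellite traverses 180° on the transfer ellipse, so the target must lead by 180° − 74.90° = 105°.

φ = 105°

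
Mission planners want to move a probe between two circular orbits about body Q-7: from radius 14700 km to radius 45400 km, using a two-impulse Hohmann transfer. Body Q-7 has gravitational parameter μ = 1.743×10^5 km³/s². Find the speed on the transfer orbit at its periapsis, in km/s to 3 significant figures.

Transfer-ellipse semi-major axis a_t = (r₁ + r₂)/2 = (14700 + 45400)/2 = 30050 km.
The periapsis of the transfer ellipse is at r = 14700 km.
Applying v² = μ(2/r − 1/a_t): v = 4.232 km/s.

v = 4.23 km/s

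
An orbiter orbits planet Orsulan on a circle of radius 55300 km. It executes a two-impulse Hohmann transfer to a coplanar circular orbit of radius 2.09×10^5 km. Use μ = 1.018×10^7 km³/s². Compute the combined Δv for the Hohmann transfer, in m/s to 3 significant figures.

Semi-major axis of the transfer orbit: a_t = (55300 + 2.090×10^5)/2 = 1.3215×10^5 km.
Circular speed at r₁: v₁ = √(μ/r₁) = √(1.018×10^7/55300) = 13.568 km/s.
On the transfer ellipse at r₁, v² = μ(2/r − 1/a) gives v_p = √[μ(2/r₁ − 1/a_t)] = 17.063 km/s.
First burn Δv₁ = |v_p − v₁| = 3.495 km/s.
At r₂, v₂ = √(μ/r₂) = 6.979 km/s.
Transfer-orbit speed at r₂: v_a = √[μ(2/r₂ − 1/a_t)] = 4.515 km/s.
Second burn Δv₂ = |v₂ − v_a| = 2.464 km/s.
Δv = Δv₁ + Δv₂ = 3.495 + 2.464 = 5.959 km/s.

Δv = 5960 m/s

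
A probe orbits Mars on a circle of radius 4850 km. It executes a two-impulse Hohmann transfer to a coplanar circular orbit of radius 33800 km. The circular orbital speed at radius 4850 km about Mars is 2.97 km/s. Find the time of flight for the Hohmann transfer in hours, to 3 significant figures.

From the circular-orbit relation v² = μ/r at r = 4850 km: μ = v²r = (2.97)² × 4850 = 42781.4 km³/s².
Semi-major axis of the transfer orbit: a_t = (4850 + 33800)/2 = 19325 km.
Transfer time t = π√(a_t³/μ) = π√((19325)³ / 42781.4) = 40800 s.
Converting: 40800 s ÷ 3600 s/hour = 11.3 hours.

t = 11.3 hours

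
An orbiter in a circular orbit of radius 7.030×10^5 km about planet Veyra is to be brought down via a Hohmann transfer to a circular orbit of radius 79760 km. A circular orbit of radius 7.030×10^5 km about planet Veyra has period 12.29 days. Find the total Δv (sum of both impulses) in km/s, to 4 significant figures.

From Kepler's third law T² = 4π²r³/μ at r = 7.030×10^5 km, T = 12.29 days = 12.29 × 86400 s = 1.061856×10^6 s: μ = 4π²r³/T² = 1.21645×10^7 km³/s².
The Hohmann ellipse has a_t = (r₁ + r₂)/2 = 3.9138×10^5 km.
At r₁ the circular-orbit speed is v₁ = √(μ/r₁) = 4.160 km/s.
Transfer-orbit speed at r₁ (vis-viva): v_a = √[μ(2/r₁ − 1/a_t)] = 1.878 km/s.
First burn Δv₁ = |v_a − v₁| = 2.282 km/s.
At r₂, v₂ = √(μ/r₂) = 12.3497 km/s.
Transfer-orbit speed at r₂: v_p = √[μ(2/r₂ − 1/a_t)] = 16.5513 km/s.
Second burn Δv₂ = |v₂ − v_p| = 4.202 km/s.
Total Δv = Δv₁ + Δv₂ = 6.484 km/s.

Δv = 6.484 km/s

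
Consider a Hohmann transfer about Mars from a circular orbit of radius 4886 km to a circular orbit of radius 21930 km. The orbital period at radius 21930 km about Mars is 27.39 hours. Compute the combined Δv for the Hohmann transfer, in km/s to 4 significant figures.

From Kepler's third law T² = 4π²r³/μ at r = 21930 km, T = 27.39 hours = 27.39 × 3600 s = 98604 s: μ = 4π²r³/T² = 42823.9 km³/s².
Transfer-ellipse semi-major axis a_t = (r₁ + r₂)/2 = (4886 + 21930)/2 = 13408 km.
At r₁ the circular-orbit speed is v₁ = √(μ/r₁) = 2.96051 km/s.
Transfer-orbit speed at r₁ (vis-viva): v_p = √[μ(2/r₁ − 1/a_t)] = 3.78620 km/s.
First burn Δv₁ = |v_p − v₁| = 0.82569 km/s.
At r₂, v₂ = √(μ/r₂) = 1.3974104 km/s.
Transfer-orbit speed at r₂: v_a = √[μ(2/r₂ − 1/a_t)] = 0.84356528 km/s.
Second burn Δv₂ = |v₂ − v_a| = 0.55385 km/s.
Total Δv = Δv₁ + Δv₂ = 1.380 km/s.

Δv = 1.380 km/s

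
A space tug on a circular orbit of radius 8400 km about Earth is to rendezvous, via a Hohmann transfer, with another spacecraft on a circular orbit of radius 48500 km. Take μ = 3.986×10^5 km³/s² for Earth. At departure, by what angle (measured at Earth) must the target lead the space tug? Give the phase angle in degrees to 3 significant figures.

Transfer-ellipse semi-major axis a_t = (r₁ + r₂)/2 = (8400 + 48500)/2 = 28450 km.
The half-period of the transfer ellipse is t = π√(a_t³/μ) = 23878 s.
Target angular speed ω₂ = √(μ/r₂³) = 5.9109×10^-5 rad/s.
Angle swept by the target during transfer: ω₂·t = 1.4114 rad = 80.87°.
Arrival is 180° from departure on the ellipse, so φ = 180° − 80.87° = 99.1°.

φ = 99.1°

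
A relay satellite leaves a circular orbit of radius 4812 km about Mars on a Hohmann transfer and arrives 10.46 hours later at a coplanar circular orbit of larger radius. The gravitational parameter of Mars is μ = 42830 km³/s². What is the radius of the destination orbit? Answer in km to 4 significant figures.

r₂ = 31840 km

Transfer time t = 10.46 hours = 37656 s, and t = π√(a_t³/μ).
So a_t = (μ t²/π²)^(1/3) = (42830 × (37656)² / π²)^(1/3) = 18325 km.
Since a_t = (r₁ + r₂)/2, r₂ = 2a_t − r₁ = 2×18325 − 4812 = 31838 km.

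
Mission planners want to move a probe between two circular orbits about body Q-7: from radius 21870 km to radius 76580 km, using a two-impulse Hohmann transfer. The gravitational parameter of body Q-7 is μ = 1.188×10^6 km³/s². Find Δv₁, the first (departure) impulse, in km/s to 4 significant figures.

Transfer-ellipse semi-major axis a_t = (r₁ + r₂)/2 = (21870 + 76580)/2 = 49225 km.
Circular speed at r = 21870 km: v_c = √(μ/r) = 7.370 km/s.
Vis-viva on the transfer ellipse at r = 21870 km gives v_t = √[μ(2/r − 1/a_t)] = 9.193 km/s.
Δv₁ = |v_t − v_c| = |9.193 − 7.370| = 1.823 km/s.

Δv₁ = 1.823 km/s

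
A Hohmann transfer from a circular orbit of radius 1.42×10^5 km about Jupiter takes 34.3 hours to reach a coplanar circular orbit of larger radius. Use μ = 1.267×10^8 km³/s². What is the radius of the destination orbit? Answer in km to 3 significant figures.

Transfer time t = 34.3 hours = 1.2348×10^5 s, and t = π√(a_t³/μ).
So a_t = (μ t²/π²)^(1/3) = (1.267×10^8 × (1.2348×10^5)² / π²)^(1/3) = 5.8062×10^5 km.
Since a_t = (r₁ + r₂)/2, r₂ = 2a_t − r₁ = 2×5.8062×10^5 − 1.420×10^5 = 1.01924×10^6 km.

r₂ = 1.02×10^6 km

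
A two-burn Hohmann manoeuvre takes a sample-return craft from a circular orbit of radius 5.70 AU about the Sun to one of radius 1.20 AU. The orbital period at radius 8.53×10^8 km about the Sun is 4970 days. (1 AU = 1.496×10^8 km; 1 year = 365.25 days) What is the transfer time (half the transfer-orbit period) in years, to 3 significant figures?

t = 3.20 years

From Kepler's third law T² = 4π²r³/μ at r = 8.53×10^8 km, T = 4970 days = 4970 × 86400 s = 4.29408×10^8 s: μ = 4π²r³/T² = 1.32882×10^11 km³/s².
In km: r₁ = 5.70 × 1.496×10^8 = 8.5272×10^8 km; r₂ = 1.20 × 1.496×10^8 = 1.7952×10^8 km.
Transfer-ellipse semi-major axis a_t = (r₁ + r₂)/2 = (8.5272×10^8 + 1.7952×10^8)/2 = 5.1612×10^8 km.
Half the transfer-orbit period gives t = π√(a_t³/μ) = 1.011×10^8 s.
Converting: 1.011×10^8 s ÷ 3.15576×10^7 s/year (365.25 × 86400) = 3.20 years.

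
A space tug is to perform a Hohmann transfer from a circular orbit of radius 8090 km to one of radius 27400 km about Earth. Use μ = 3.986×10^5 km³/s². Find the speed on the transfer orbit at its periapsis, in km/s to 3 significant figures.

The Hohmann ellipse has a_t = (r₁ + r₂)/2 = 17745 km.
The periapsis of the transfer ellipse is at r = 8090 km.
From the vis-viva equation, v = √[μ(2/r − 1/a_t)] = 8.722 km/s.

v = 8.72 km/s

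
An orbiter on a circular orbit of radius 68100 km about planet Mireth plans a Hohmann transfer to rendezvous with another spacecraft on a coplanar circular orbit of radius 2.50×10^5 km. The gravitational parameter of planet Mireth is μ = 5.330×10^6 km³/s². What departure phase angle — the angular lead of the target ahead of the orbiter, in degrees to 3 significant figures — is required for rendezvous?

φ = 88.7°

Transfer-ellipse semi-major axis a_t = (r₁ + r₂)/2 = (68100 + 2.500×10^5)/2 = 1.5905×10^5 km.
Transfer time t = π√(a_t³/μ) = 86315 s.
Target angular speed ω₂ = √(μ/r₂³) = 1.8469×10^-5 rad/s.
Angle swept by the target during transfer: ω₂·t = 1.5942 rad = 91.34°.
The orbiter traverses 180° on the transfer ellipse, so the target must lead by 180° − 91.34° = 88.7°.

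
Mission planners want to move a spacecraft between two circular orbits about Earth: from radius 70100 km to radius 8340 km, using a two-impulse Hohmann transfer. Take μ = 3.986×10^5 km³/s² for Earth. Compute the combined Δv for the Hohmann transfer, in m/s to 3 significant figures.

Δv = 3610 m/s

Transfer-ellipse semi-major axis a_t = (r₁ + r₂)/2 = (70100 + 8340)/2 = 39220 km.
Circular speed at r₁: v₁ = √(μ/r₁) = √(3.986×10^5/70100) = 2.385 km/s.
On the transfer ellipse at r₁, vis-viva gives v_a = √[μ(2/r₁ − 1/a_t)] = 1.100 km/s.
First burn Δv₁ = |v_a − v₁| = 1.285 km/s.
At r₂, v₂ = √(μ/r₂) = 6.9133 km/s.
Transfer-orbit speed at r₂: v_p = √[μ(2/r₂ − 1/a_t)] = 9.2425 km/s.
Second burn Δv₂ = |v₂ − v_p| = 2.329 km/s.
Total Δv = Δv₁ + Δv₂ = 3.614 km/s.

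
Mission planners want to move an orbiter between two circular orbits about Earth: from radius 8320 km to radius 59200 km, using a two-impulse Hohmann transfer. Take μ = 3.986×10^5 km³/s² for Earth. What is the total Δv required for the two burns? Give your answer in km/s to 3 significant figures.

The Hohmann ellipse has a_t = (r₁ + r₂)/2 = 33760 km.
At r₁ the circular-orbit speed is v₁ = √(μ/r₁) = 6.922 km/s.
On the transfer ellipse at r₁, v² = μ(2/r − 1/a) gives v_p = √[μ(2/r₁ − 1/a_t)] = 9.166 km/s.
First burn Δv₁ = |v_p − v₁| = 2.244 km/s.
At r₂, v₂ = √(μ/r₂) = 2.595 km/s.
Transfer-orbit speed at r₂: v_a = √[μ(2/r₂ − 1/a_t)] = 1.288 km/s.
Second burn Δv₂ = |v₂ − v_a| = 1.307 km/s.
Δv = Δv₁ + Δv₂ = 2.244 + 1.307 = 3.551 km/s.

Δv = 3.55 km/s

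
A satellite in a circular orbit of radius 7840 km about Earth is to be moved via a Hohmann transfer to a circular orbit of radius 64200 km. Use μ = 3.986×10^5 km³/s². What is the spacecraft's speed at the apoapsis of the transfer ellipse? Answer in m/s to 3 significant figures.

Transfer-ellipse semi-major axis a_t = (r₁ + r₂)/2 = (7840 + 64200)/2 = 36020 km.
The apoapsis of the transfer ellipse is at r = 64200 km.
Applying v² = μ(2/r − 1/a_t): v = 1.162 km/s.

v = 1160 m/s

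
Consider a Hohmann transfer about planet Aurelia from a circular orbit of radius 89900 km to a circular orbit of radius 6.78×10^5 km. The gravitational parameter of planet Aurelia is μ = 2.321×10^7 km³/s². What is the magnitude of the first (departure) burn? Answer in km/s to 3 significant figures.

Δv₁ = 5.28 km/s

Semi-major axis of the transfer orbit: a_t = (89900 + 6.780×10^5)/2 = 3.8395×10^5 km.
Circular speed at r = 89900 km: v_c = √(μ/r) = 16.068 km/s.
Transfer-orbit speed at the same r (vis-viva, a = a_t): v_t = √[μ(2/r − 1/a_t)] = 21.352 km/s.
Δv₁ = |v_t − v_c| = |21.352 − 16.068| = 5.284 km/s.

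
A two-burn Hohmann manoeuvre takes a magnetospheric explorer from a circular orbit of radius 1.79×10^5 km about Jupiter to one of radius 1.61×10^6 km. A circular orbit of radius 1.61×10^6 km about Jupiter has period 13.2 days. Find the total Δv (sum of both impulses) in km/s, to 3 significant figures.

Δv = 14.0 km/s

From Kepler's third law T² = 4π²r³/μ at r = 1.61×10^6 km, T = 13.2 days = 13.2 × 86400 s = 1.14048×10^6 s: μ = 4π²r³/T² = 1.26667×10^8 km³/s².
Transfer-ellipse semi-major axis a_t = (r₁ + r₂)/2 = (1.790×10^5 + 1.610×10^6)/2 = 8.945×10^5 km.
Circular speed at r₁: v₁ = √(μ/r₁) = √(1.26667×10^8/1.790×10^5) = 26.601 km/s.
Transfer-orbit speed at r₁ (v² = μ(2/r − 1/a)): v_p = √[μ(2/r₁ − 1/a_t)] = 35.688 km/s.
First burn Δv₁ = |v_p − v₁| = 9.087 km/s.
Circular speed at r₂: v₂ = √(μ/r₂) = 8.870 km/s.
Transfer-orbit speed at r₂: v_a = √[μ(2/r₂ − 1/a_t)] = 3.968 km/s.
Second burn Δv₂ = |v₂ − v_a| = 4.902 km/s.
Total Δv = Δv₁ + Δv₂ = 13.99 km/s.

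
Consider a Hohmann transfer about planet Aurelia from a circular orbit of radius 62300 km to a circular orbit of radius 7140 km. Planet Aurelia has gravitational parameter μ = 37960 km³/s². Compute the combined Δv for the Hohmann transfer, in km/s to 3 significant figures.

Semi-major axis of the transfer orbit: a_t = (62300 + 7140)/2 = 34720 km.
At r₁ the circular-orbit speed is v₁ = √(μ/r₁) = 0.7806 km/s.
On the transfer ellipse at r₁, v² = μ(2/r − 1/a) gives v_a = √[μ(2/r₁ − 1/a_t)] = 0.3540 km/s.
First burn Δv₁ = |v_a − v₁| = 0.42660 km/s.
At r₂, v₂ = √(μ/r₂) = 2.30576 km/s.
Transfer-orbit speed at r₂: v_p = √[μ(2/r₂ − 1/a_t)] = 3.08865 km/s.
Second burn Δv₂ = |v₂ − v_p| = 0.78289 km/s.
Δv = Δv₁ + Δv₂ = 0.42660 + 0.78289 = 1.209 km/s.

Δv = 1.21 km/s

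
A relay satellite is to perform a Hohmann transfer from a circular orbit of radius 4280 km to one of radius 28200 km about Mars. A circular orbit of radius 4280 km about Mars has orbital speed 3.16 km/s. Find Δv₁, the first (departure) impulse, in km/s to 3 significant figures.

From the circular-orbit relation v² = μ/r at r = 4280 km: μ = v²r = (3.16)² × 4280 = 42738.4 km³/s².
Semi-major axis of the transfer orbit: a_t = (4280 + 28200)/2 = 16240 km.
On the circular orbit at r = 4280 km, v_c = √(μ/r) = 3.160 km/s.
Vis-viva on the transfer ellipse at r = 4280 km gives v_t = √[μ(2/r − 1/a_t)] = 4.164 km/s.
Δv₁ = |v_t − v_c| = |4.164 − 3.160| = 1.004 km/s.

Δv₁ = 1.00 km/s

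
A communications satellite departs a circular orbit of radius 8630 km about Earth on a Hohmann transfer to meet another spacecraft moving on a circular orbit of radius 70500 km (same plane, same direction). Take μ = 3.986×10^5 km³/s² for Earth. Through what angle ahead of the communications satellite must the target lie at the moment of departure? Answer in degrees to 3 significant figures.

φ = 104°

The Hohmann ellipse has a_t = (r₁ + r₂)/2 = 39565 km.
Transfer time t = π√(a_t³/μ) = 39160 s.
Target angular speed ω₂ = √(μ/r₂³) = 3.3728×10^-5 rad/s.
Angle swept by the target during transfer: ω₂·t = 1.3208 rad = 75.68°.
Arrival is 180° from departure on the ellipse, so φ = 180° − 75.68° = 104°.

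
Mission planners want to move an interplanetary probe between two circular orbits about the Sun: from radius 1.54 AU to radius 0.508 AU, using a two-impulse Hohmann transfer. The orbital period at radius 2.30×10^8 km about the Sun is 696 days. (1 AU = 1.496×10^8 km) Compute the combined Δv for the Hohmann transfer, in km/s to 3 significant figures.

From Kepler's third law T² = 4π²r³/μ at r = 2.30×10^8 km, T = 696 days = 696 × 86400 s = 6.01344×10^7 s: μ = 4π²r³/T² = 1.32830×10^11 km³/s².
In km: r₁ = 1.54 × 1.496×10^8 = 2.30384×10^8 km; r₂ = 0.508 × 1.496×10^8 = 7.59968×10^7 km.
Semi-major axis of the transfer orbit: a_t = (2.30384×10^8 + 7.59968×10^7)/2 = 1.531904×10^8 km.
At r₁ the circular-orbit speed is v₁ = √(μ/r₁) = 24.0117 km/s.
Transfer-orbit speed at r₁ (vis-viva): v_a = √[μ(2/r₁ − 1/a_t)] = 16.9124 km/s.
First burn Δv₁ = |v_a − v₁| = 7.099 km/s.
Circular speed at r₂: v₂ = √(μ/r₂) = 41.807 km/s.
Transfer-orbit speed at r₂: v_p = √[μ(2/r₂ − 1/a_t)] = 51.270 km/s.
Second burn Δv₂ = |v₂ − v_p| = 9.463 km/s.
Total Δv = Δv₁ + Δv₂ = 16.56 km/s.

Δv = 16.6 km/s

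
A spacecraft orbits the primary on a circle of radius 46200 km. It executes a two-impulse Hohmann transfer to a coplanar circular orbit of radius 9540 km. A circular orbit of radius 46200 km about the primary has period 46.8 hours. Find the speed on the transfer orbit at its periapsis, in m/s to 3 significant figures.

From Kepler's third law T² = 4π²r³/μ at r = 46200 km, T = 46.8 hours = 46.8 × 3600 s = 1.6848×10^5 s: μ = 4π²r³/T² = 1.37148×10^5 km³/s².
Transfer-ellipse semi-major axis a_t = (r₁ + r₂)/2 = (46200 + 9540)/2 = 27870 km.
The periapsis of the transfer ellipse is at r = 9540 km.
Vis-viva: v = √[μ(2/r − 1/a_t)] = √[1.37148×10^5 × (2/9540 − 1/27870)] = 4.882 km/s.

v = 4880 m/s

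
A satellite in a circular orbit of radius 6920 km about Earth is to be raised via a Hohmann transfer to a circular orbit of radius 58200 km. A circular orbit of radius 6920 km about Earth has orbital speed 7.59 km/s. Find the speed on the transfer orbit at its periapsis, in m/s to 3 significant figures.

v = 10100 m/s

From the circular-orbit relation v² = μ/r at r = 6920 km: μ = v²r = (7.59)² × 6920 = 3.98648×10^5 km³/s².
The Hohmann ellipse has a_t = (r₁ + r₂)/2 = 32560 km.
The periapsis of the transfer ellipse is at r = 6920 km.
Applying v² = μ(2/r − 1/a_t): v = 10.15 km/s.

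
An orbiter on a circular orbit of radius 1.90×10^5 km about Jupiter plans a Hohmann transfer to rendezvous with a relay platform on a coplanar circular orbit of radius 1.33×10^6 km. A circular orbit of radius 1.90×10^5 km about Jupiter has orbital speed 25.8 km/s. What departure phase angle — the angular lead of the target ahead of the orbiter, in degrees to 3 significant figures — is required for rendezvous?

φ = 102°

From the circular-orbit relation v² = μ/r at r = 1.90×10^5 km: μ = v²r = (25.8)² × 1.90×10^5 = 1.26472×10^8 km³/s².
The Hohmann ellipse has a_t = (r₁ + r₂)/2 = 7.600×10^5 km.
Transfer time t = π√(a_t³/μ) = 1.851×10^5 s.
The target's mean motion on its circular orbit is ω₂ = √(μ/r₂³) = 7.332×10^-6 rad/s.
Angle swept by the target during transfer: ω₂·t = 1.357 rad = 77.75°.
Arrival is 180° from departure on the ellipse, so φ = 180° − 77.75° = 102°.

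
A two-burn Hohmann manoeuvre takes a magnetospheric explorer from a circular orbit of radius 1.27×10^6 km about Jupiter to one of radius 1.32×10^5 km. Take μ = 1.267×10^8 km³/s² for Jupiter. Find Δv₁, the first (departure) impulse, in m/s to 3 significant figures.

Semi-major axis of the transfer orbit: a_t = (1.270×10^6 + 1.320×10^5)/2 = 7.010×10^5 km.
Circular speed at r = 1.270×10^6 km: v_c = √(μ/r) = 9.988 km/s.
Vis-viva on the transfer ellipse at r = 1.270×10^6 km gives v_t = √[μ(2/r − 1/a_t)] = 4.334 km/s.
Δv₁ = |v_t − v_c| = |4.334 − 9.988| = 5.654 km/s.

Δv₁ = 5650 m/s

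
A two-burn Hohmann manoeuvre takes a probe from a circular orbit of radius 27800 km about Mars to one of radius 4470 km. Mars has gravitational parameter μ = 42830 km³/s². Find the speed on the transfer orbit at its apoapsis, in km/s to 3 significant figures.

Semi-major axis of the transfer orbit: a_t = (27800 + 4470)/2 = 16135 km.
The apoapsis of the transfer ellipse is at r = 27800 km.
Vis-viva: v = √[μ(2/r − 1/a_t)] = √[42830 × (2/27800 − 1/16135)] = 0.6533 km/s.

v = 0.653 km/s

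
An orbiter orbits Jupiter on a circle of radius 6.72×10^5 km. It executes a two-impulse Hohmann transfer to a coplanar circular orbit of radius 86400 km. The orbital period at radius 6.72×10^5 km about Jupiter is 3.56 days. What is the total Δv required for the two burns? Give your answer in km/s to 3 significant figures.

From Kepler's third law T² = 4π²r³/μ at r = 6.72×10^5 km, T = 3.56 days = 3.56 × 86400 s = 3.07584×10^5 s: μ = 4π²r³/T² = 1.26631×10^8 km³/s².
Transfer-ellipse semi-major axis a_t = (r₁ + r₂)/2 = (6.720×10^5 + 86400)/2 = 3.792×10^5 km.
Circular speed at r₁: v₁ = √(μ/r₁) = √(1.26631×10^8/6.720×10^5) = 13.72731 km/s.
Transfer-orbit speed at r₁ (v² = μ(2/r − 1/a)): v_a = √[μ(2/r₁ − 1/a_t)] = 6.552516 km/s.
First burn Δv₁ = |v_a − v₁| = 7.17479 km/s.
Circular speed at r₂: v₂ = √(μ/r₂) = 38.2836 km/s.
Transfer-orbit speed at r₂: v_p = √[μ(2/r₂ − 1/a_t)] = 50.9640 km/s.
Second burn Δv₂ = |v₂ − v_p| = 12.6804 km/s.
Total Δv = Δv₁ + Δv₂ = 19.86 km/s.

Δv = 19.9 km/s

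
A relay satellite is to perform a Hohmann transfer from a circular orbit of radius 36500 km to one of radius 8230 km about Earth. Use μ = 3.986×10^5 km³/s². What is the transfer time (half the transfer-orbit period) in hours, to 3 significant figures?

t = 4.62 hours

The Hohmann ellipse has a_t = (r₁ + r₂)/2 = 22365 km.
Half the transfer-orbit period gives t = π√(a_t³/μ) = 16640 s.
Converting: 16640 s ÷ 3600 s/hour = 4.62 hours.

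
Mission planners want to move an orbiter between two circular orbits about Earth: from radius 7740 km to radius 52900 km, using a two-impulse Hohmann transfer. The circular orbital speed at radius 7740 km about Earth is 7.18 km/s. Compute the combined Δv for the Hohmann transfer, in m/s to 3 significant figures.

Δv = 3660 m/s

From the circular-orbit relation v² = μ/r at r = 7740 km: μ = v²r = (7.18)² × 7740 = 3.99016×10^5 km³/s².
Transfer-ellipse semi-major axis a_t = (r₁ + r₂)/2 = (7740 + 52900)/2 = 30320 km.
At r₁ the circular-orbit speed is v₁ = √(μ/r₁) = 7.180 km/s.
On the transfer ellipse at r₁, vis-viva gives v_p = √[μ(2/r₁ − 1/a_t)] = 9.484 km/s.
First burn Δv₁ = |v_p − v₁| = 2.304 km/s.
Circular speed at r₂: v₂ = √(μ/r₂) = 2.7464 km/s.
Transfer-orbit speed at r₂: v_a = √[μ(2/r₂ − 1/a_t)] = 1.3876 km/s.
Second burn Δv₂ = |v₂ − v_a| = 1.359 km/s.
Total Δv = Δv₁ + Δv₂ = 3.663 km/s.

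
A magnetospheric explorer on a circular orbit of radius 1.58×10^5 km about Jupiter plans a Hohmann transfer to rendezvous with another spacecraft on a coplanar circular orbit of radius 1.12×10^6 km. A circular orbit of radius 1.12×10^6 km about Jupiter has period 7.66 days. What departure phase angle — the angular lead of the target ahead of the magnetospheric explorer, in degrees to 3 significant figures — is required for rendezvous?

φ = 102°

From Kepler's third law T² = 4π²r³/μ at r = 1.12×10^6 km, T = 7.66 days = 7.66 × 86400 s = 6.61824×10^5 s: μ = 4π²r³/T² = 1.26628×10^8 km³/s².
Transfer-ellipse semi-major axis a_t = (r₁ + r₂)/2 = (1.580×10^5 + 1.120×10^6)/2 = 6.390×10^5 km.
Transfer time t = π√(a_t³/μ) = 1.4261×10^5 s.
Target angular speed ω₂ = √(μ/r₂³) = 9.4937×10^-6 rad/s.
Angle swept by the target during transfer: ω₂·t = 1.3539 rad = 77.57°.
Arrival is 180° from departure on the ellipse, so φ = 180° − 77.57° = 102°.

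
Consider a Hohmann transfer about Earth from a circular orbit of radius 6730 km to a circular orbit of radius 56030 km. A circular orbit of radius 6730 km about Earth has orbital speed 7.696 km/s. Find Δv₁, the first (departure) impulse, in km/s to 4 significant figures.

Δv₁ = 2.588 km/s

From the circular-orbit relation v² = μ/r at r = 6730 km: μ = v²r = (7.696)² × 6730 = 3.98607×10^5 km³/s².
The Hohmann ellipse has a_t = (r₁ + r₂)/2 = 31380 km.
On the circular orbit at r = 6730 km, v_c = √(μ/r) = 7.6960 km/s.
Vis-viva on the transfer ellipse at r = 6730 km gives v_t = √[μ(2/r − 1/a_t)] = 10.284 km/s.
Δv₁ = |v_t − v_c| = |10.284 − 7.6960| = 2.588 km/s.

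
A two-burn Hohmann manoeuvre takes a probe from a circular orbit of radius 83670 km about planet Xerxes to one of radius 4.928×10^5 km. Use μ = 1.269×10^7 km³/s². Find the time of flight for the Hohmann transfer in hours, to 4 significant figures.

t = 37.91 hours

Semi-major axis of the transfer orbit: a_t = (83670 + 4.928×10^5)/2 = 2.88235×10^5 km.
By Kepler's third law the transfer-orbit period is T = 2π√(a_t³/μ), so t = T/2 = 1.3647×10^5 s.
Converting: 1.3647×10^5 s ÷ 3600 s/hour = 37.91 hours.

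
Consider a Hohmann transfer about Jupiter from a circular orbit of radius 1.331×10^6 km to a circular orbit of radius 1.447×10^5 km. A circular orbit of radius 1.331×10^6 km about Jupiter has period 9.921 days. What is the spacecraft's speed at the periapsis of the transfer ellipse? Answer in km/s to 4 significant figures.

v = 39.74 km/s

From Kepler's third law T² = 4π²r³/μ at r = 1.331×10^6 km, T = 9.921 days = 9.921 × 86400 s = 8.571744×10^5 s: μ = 4π²r³/T² = 1.26694×10^8 km³/s².
Transfer-ellipse semi-major axis a_t = (r₁ + r₂)/2 = (1.331×10^6 + 1.447×10^5)/2 = 7.3785×10^5 km.
At periapsis, r = 1.447×10^5 km.
Vis-viva: v = √[μ(2/r − 1/a_t)] = √[1.26694×10^8 × (2/1.447×10^5 − 1/7.3785×10^5)] = 39.74 km/s.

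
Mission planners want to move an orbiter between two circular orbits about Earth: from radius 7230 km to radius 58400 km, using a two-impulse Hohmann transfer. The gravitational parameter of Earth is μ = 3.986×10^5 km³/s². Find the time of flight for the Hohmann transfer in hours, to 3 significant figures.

Semi-major axis of the transfer orbit: a_t = (7230 + 58400)/2 = 32815 km.
Half the transfer-orbit period gives t = π√(a_t³/μ) = 29580 s.
Converting: 29580 s ÷ 3600 s/hour = 8.22 hours.

t = 8.22 hours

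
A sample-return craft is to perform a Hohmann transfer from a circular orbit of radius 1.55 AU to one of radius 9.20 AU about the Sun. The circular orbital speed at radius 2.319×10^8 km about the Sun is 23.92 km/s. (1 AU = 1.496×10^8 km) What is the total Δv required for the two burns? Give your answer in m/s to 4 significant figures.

From the circular-orbit relation v² = μ/r at r = 2.319×10^8 km: μ = v²r = (23.92)² × 2.319×10^8 = 1.32685×10^11 km³/s².
In km: r₁ = 1.55 × 1.496×10^8 = 2.3188×10^8 km; r₂ = 9.20 × 1.496×10^8 = 1.37632×10^9 km.
Transfer-ellipse semi-major axis a_t = (r₁ + r₂)/2 = (2.3188×10^8 + 1.37632×10^9)/2 = 8.041×10^8 km.
At r₁ the circular-orbit speed is v₁ = √(μ/r₁) = 23.921 km/s.
On the transfer ellipse at r₁, v² = μ(2/r − 1/a) gives v_p = √[μ(2/r₁ − 1/a_t)] = 31.296 km/s.
First burn Δv₁ = |v_p − v₁| = 7.375 km/s.
Circular speed at r₂: v₂ = √(μ/r₂) = 9.819 km/s.
Transfer-orbit speed at r₂: v_a = √[μ(2/r₂ − 1/a_t)] = 5.273 km/s.
Second burn Δv₂ = |v₂ − v_a| = 4.546 km/s.
Δv = Δv₁ + Δv₂ = 7.375 + 4.546 = 11.92 km/s.

Δv = 11920 m/s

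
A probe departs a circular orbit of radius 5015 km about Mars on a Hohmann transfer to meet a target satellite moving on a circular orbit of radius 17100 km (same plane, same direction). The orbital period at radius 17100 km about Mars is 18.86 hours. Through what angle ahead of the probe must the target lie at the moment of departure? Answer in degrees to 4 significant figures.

φ = 86.40°

From Kepler's third law T² = 4π²r³/μ at r = 17100 km, T = 18.86 hours = 18.86 × 3600 s = 67896 s: μ = 4π²r³/T² = 42821.3 km³/s².
The Hohmann ellipse has a_t = (r₁ + r₂)/2 = 11057.5 km.
Transfer time t = π√(a_t³/μ) = 17652.5 s.
The target's mean motion on its circular orbit is ω₂ = √(μ/r₂³) = 9.25413×10^-5 rad/s.
Angle swept by the target during transfer: ω₂·t = 1.6336 rad = 93.60°.
The probe traverses 180° on the transfer ellipse, so the target must lead by 180° − 93.60° = 86.40°.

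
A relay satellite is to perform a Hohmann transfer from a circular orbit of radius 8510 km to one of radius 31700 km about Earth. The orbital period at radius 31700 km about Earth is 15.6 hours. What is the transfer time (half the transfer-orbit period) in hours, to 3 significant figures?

t = 3.94 hours

From Kepler's third law T² = 4π²r³/μ at r = 31700 km, T = 15.6 hours = 15.6 × 3600 s = 56160 s: μ = 4π²r³/T² = 3.98734×10^5 km³/s².
Transfer-ellipse semi-major axis a_t = (r₁ + r₂)/2 = (8510 + 31700)/2 = 20105 km.
Half the transfer-orbit period gives t = π√(a_t³/μ) = 14180 s.
Converting: 14180 s ÷ 3600 s/hour = 3.94 hours.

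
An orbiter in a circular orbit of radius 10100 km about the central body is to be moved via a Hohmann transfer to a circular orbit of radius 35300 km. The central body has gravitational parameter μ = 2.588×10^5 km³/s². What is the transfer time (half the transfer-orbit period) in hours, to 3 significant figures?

t = 5.87 hours

Transfer-ellipse semi-major axis a_t = (r₁ + r₂)/2 = (10100 + 35300)/2 = 22700 km.
By Kepler's third law the transfer-orbit period is T = 2π√(a_t³/μ), so t = T/2 = 21120 s.
Converting: 21120 s ÷ 3600 s/hour = 5.87 hours.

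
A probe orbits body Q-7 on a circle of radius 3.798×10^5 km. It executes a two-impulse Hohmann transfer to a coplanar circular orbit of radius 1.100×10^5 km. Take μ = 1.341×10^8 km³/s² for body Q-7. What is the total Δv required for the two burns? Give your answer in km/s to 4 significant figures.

The Hohmann ellipse has a_t = (r₁ + r₂)/2 = 2.449×10^5 km.
At r₁ the circular-orbit speed is v₁ = √(μ/r₁) = 18.790 km/s.
On the transfer ellipse at r₁, v² = μ(2/r − 1/a) gives v_a = √[μ(2/r₁ − 1/a_t)] = 12.593 km/s.
First burn Δv₁ = |v_a − v₁| = 6.197 km/s.
At r₂, v₂ = √(μ/r₂) = 34.915 km/s.
Transfer-orbit speed at r₂: v_p = √[μ(2/r₂ − 1/a_t)] = 43.481 km/s.
Second burn Δv₂ = |v₂ − v_p| = 8.566 km/s.
Δv = Δv₁ + Δv₂ = 6.197 + 8.566 = 14.76 km/s.

Δv = 14.76 km/s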